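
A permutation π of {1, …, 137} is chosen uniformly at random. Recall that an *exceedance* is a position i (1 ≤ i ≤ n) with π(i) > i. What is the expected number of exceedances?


Write X = Σ_{i=1}^{137} X_i, where X_i = 1_{π(i) > i}.
For each fixed i, π(i) is uniform over {1, …, 137} (marginal of a uniform permutation), so P[π(i) > i] = (n − i)/n. Summing: Σ_{i=1}^{137} (n − i)/n = (0 + 1 + … + 136)/137 = 137(137 − 1)/(2·137) = (137 − 1)/2.
Hence E[X] = Σ_{i=1}^{137} (137 − i)/137 = 68 ≈ 68.0000.

E[X] = 68 = 68.0000.


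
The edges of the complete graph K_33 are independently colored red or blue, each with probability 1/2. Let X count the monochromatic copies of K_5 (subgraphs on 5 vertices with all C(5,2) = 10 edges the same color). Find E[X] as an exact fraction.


Let X = Σ_S X_S over the C(33, 5) = 237336 subsets S of size 5, where X_S = 1 if the K_5 on S is monochromatic.
For a fixed S, the K_5 on S has C(5, 2) = 10 edges. P[all 10 edges red] = (1/2)^10, and likewise for blue, so P[monochromatic] = 2·(1/2)^10 = 2^{1 − 10} = 1/512.
By linearity: E[X] = C(33, 5) · 2^{1 − 10} = 237336 · 1/512 = 29667/64.
Numerically: E[X] ≈ 463.546875.

E[X] = C(33,5)·2^(1−C(5,2)) = 29667/64 ≈ 463.546875.


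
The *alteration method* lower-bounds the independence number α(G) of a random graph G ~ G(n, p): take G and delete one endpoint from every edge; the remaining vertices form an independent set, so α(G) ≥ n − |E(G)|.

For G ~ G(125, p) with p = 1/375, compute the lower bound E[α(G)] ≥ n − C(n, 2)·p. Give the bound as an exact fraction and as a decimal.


E[|E(G)|] = C(125, 2)·p = 7750 · (1/375) = 62/3.
E[α(G)] ≥ n − E[|E(G)|] = 125 − 62/3 = 313/3.
Numerically: ≈ 104.333333.
(This is only a lower bound; the true E[α(G)] may be larger.)

E[α(G)] ≥ 313/3 ≈ 104.333333.


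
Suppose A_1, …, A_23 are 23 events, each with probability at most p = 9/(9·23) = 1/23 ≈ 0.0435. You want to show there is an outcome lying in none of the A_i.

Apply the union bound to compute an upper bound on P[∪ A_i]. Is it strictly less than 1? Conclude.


Union bound: P[∪_{i=1}^{23} A_i] ≤ Σ_i P[A_i] ≤ 23·p = 23·(1/23) = 1.
Numerically: 1 ≈ 1.0000.
Is 1 < 1? NO.
Since the bound 1 is ≥ 1, the union bound is uninformative here; it does NOT by itself certify existence.

23·p = 1 ≈ 1.0000; existence NOT certified by the union bound.


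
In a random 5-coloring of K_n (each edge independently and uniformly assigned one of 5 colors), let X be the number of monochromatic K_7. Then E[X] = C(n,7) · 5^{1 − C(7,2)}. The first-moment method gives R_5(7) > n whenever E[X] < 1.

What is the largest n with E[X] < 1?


We need C(n, 7) · 5^{1 − 21} < 1, i.e. C(n, 7) < 5^{21 − 1} = 95367431640625.
Check values of n near the boundary:
  n = 333: C(333, 7) = 84549532139028; 84549532139028 < 95367431640625? YES
  n = 334: C(334, 7) = 86359460961576; 86359460961576 < 95367431640625? YES
  n = 335: C(335, 7) = 88202498238195; 88202498238195 < 95367431640625? YES
  n = 336: C(336, 7) = 90079147136880; 90079147136880 < 95367431640625? YES
  n = 337: C(337, 7) = 91989916924632; 91989916924632 < 95367431640625? YES
  n = 338: C(338, 7) = 93935323022736; 93935323022736 < 95367431640625? YES
  n = 339: C(339, 7) = 95915887062372; 95915887062372 < 95367431640625? NO
The largest n with C(n, 7) < 95367431640625 is n = 338 (where E[X] = 93935323022736/95367431640625 ≈ 0.98498). Hence R_5(7) > 338, i.e. R_5(7) ≥ 339.

Largest n = 338; hence R_5(7) > 338.


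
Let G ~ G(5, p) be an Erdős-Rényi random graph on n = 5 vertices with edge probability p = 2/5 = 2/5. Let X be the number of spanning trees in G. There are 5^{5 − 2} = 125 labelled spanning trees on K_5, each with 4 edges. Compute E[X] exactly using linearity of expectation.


K_5 has 5^{5 − 2} = 125 labelled spanning trees.
For each such spanning tree H, let X_H = 1 if all 4 edges of H are present in G. Then P[X_H = 1] = p^{4} = (2/5)^{4} = 16/625.
By linearity of expectation: E[X] = Σ_H E[X_H] = 125 · p^{4} = 125 · 16/625 = 16/5.
Numerically: E[X] ≈ 3.2.

E[X] = 125 · (2/5)^{4} = 16/5 ≈ 3.2.


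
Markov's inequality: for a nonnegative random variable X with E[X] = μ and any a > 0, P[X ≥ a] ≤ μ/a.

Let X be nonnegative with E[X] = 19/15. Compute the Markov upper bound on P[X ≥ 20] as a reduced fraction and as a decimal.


μ = E[X] = 19/15, a = 20.
Markov: P[X ≥ 20] ≤ μ/a = (19/15)/20 = 19/300.
Numerically: ≈ 0.06333.
(Since a = 20 > μ = 1.26667, the bound 19/300 is < 1 and informative.)

P[X ≥ 20] ≤ 19/300 ≈ 0.06333.


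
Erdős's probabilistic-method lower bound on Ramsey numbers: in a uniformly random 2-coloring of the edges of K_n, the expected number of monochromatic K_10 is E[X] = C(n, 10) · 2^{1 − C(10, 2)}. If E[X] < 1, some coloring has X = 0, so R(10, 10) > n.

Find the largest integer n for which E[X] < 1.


We need C(n, 10) · 2^{1 − 45} < 1, i.e. C(n, 10) < 2^{45 − 1} = 17592186044416.
Check values of n near the boundary:
  n = 94: C(94, 10) = 9041256841903; 9041256841903 < 17592186044416? YES
  n = 95: C(95, 10) = 10104934117421; 10104934117421 < 17592186044416? YES
  n = 96: C(96, 10) = 11279926456656; 11279926456656 < 17592186044416? YES
  n = 97: C(97, 10) = 12576469727536; 12576469727536 < 17592186044416? YES
  n = 98: C(98, 10) = 14005614014756; 14005614014756 < 17592186044416? YES
  n = 99: C(99, 10) = 15579278510796; 15579278510796 < 17592186044416? YES
  n = 100: C(100, 10) = 17310309456440; 17310309456440 < 17592186044416? YES
  n = 101: C(101, 10) = 19212541264840; 19212541264840 < 17592186044416? NO
  n = 102: C(102, 10) = 21300860967540; 21300860967540 < 17592186044416? NO
  n = 103: C(103, 10) = 23591276125340; 23591276125340 < 17592186044416? NO
The largest n with C(n, 10) < 17592186044416 is n = 100 (where E[X] = 2163788682055/2199023255552 ≈ 0.984). Hence R(10, 10) > 100, i.e. R(10, 10) ≥ 101.

Largest n = 100; hence R(10, 10) > 100.


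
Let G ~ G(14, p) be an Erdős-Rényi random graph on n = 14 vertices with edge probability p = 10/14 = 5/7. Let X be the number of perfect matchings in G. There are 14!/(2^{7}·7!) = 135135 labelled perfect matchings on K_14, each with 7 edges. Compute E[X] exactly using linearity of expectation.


K_14 has 14!/(2^{7}·7!) = 135135 labelled perfect matchings.
For each such perfect matching H, let X_H = 1 if all 7 edges of H are present in G. Then P[X_H = 1] = p^{7} = (5/7)^{7} = 78125/823543.
By linearity of expectation: E[X] = Σ_H E[X_H] = 135135 · p^{7} = 135135 · 78125/823543 = 1508203125/117649.
Numerically: E[X] ≈ 12820.

E[X] = 135135 · (5/7)^{7} = 1508203125/117649 ≈ 12820.


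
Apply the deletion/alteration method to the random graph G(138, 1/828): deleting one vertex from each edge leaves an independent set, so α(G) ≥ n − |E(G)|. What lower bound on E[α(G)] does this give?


E[|E(G)|] = C(138, 2)·p = 9453 · (1/828) = 137/12.
E[α(G)] ≥ n − E[|E(G)|] = 138 − 137/12 = 1519/12.
Numerically: ≈ 126.583.
(This is only a lower bound; the true E[α(G)] may be larger.)

E[α(G)] ≥ 1519/12 ≈ 126.583.


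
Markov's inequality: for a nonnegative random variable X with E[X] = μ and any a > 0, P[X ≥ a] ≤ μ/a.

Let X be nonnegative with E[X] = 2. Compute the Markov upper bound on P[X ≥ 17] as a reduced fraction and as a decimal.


μ = E[X] = 2, a = 17.
Markov: P[X ≥ 17] ≤ μ/a = (2)/17 = 2/17.
Numerically: ≈ 0.118.
(Since a = 17 > μ = 2.000, the bound 2/17 is < 1 and informative.)

P[X ≥ 17] ≤ 2/17 ≈ 0.118.


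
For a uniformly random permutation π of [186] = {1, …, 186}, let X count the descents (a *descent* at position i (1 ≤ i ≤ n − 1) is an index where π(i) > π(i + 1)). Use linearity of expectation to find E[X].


Write X = Σ X_I over i = 1, …, 185, with X_I the indicator of one descent.
There are 185 indicators.
For each fixed i, the pair (π(i), π(i+1)) is a uniformly random ordered pair of distinct values from {1, …, 186}; by symmetry P[π(i) > π(i+1)] = 1/2.
By linearity: E[X] = 185 · (1/2) = (186 − 1) · (1/2) = 185/2 ≈ 92.500000.

E[X] = 185/2 = 92.500000.


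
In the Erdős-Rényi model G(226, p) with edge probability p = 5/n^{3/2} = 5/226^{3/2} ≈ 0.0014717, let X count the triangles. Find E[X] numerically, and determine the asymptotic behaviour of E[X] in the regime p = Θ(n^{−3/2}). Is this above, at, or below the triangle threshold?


Number of potential triangles: C(226, 3) = 1898400.
Each occurs with probability p³ ≈ (0.0014717)³ ≈ 3.1872934e-09.
By linearity: E[X] = C(226, 3)·p³ ≈ 1898400 · 3.1872934e-09 ≈ 0.00605.
Since α = 3/2 > 1, p = c/n^{3/2} = o(1/n) is below the triangle threshold p ~ 1/n. Asymptotically E[X] ~ (c³/6)·n^{3(1−α)} = (5³/6)·n^{-1.5} → 0, so by Markov's inequality G has no triangles w.h.p.

E[X] ≈ 0.00605; in regime p = Θ(1/n^{3/2}) E[X] tends to 0 (below the triangle threshold p ~ 1/n).


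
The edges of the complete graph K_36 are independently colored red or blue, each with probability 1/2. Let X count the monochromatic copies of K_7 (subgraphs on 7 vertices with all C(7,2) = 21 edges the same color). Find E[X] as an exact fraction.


Let X = Σ_S X_S over the C(36, 7) = 8347680 subsets S of size 7, where X_S = 1 if the K_7 on S is monochromatic.
For a fixed S, the K_7 on S has C(7, 2) = 21 edges. P[all 21 edges red] = (1/2)^21, and likewise for blue, so P[monochromatic] = 2·(1/2)^21 = 2^{1 − 21} = 1/1048576.
By linearity: E[X] = C(36, 7) · 2^{1 − 21} = 8347680 · 1/1048576 = 260865/32768.
Numerically: E[X] ≈ 7.9610.

E[X] = C(36,7)·2^(1−C(7,2)) = 260865/32768 ≈ 7.9610.


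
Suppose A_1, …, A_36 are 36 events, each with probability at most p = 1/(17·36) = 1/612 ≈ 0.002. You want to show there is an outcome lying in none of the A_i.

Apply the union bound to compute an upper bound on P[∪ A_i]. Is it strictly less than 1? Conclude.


Union bound: P[∪_{i=1}^{36} A_i] ≤ Σ_i P[A_i] ≤ 36·p = 36·(1/612) = 1/17.
Numerically: 1/17 ≈ 0.059.
Is 1/17 < 1? YES.
Since P[∪ A_i] ≤ 1/17 < 1, the complement has P[∩ A_i^c] ≥ 1 − 1/17 = 16/17 > 0, so some outcome avoids every A_i.

36·p = 1/17 ≈ 0.059; existence CERTIFIED by the union bound.


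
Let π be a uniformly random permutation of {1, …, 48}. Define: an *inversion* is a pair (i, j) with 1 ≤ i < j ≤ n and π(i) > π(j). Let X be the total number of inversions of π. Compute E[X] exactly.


Write X = Σ X_I over the C(48, 2) = 1128 pairs i < j, with X_I the indicator of one inversion.
There are 1128 indicators.
For each fixed pair i < j, the values π(i) and π(j) are two distinct elements of {1, …, 48} in uniformly random order; by symmetry P[π(i) > π(j)] = 1/2.
By linearity: E[X] = 1128 · (1/2) = C(48, 2) · (1/2) = 1128/2 = 564 ≈ 564.0000.

E[X] = 564 = 564.0000.


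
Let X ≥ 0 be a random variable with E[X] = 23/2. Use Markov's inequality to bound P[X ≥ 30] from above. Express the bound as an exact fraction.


μ = E[X] = 23/2, a = 30.
Markov: P[X ≥ 30] ≤ μ/a = (23/2)/30 = 23/60.
Numerically: ≈ 0.3833.
(Since a = 30 > μ = 11.5000, the bound 23/60 is < 1 and informative.)

P[X ≥ 30] ≤ 23/60 ≈ 0.3833.


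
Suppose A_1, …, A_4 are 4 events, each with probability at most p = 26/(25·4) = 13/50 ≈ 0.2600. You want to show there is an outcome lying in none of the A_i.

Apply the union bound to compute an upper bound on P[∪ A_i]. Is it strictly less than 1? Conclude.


Union bound: P[∪_{i=1}^{4} A_i] ≤ Σ_i P[A_i] ≤ 4·p = 4·(13/50) = 26/25.
Numerically: 26/25 ≈ 1.0400.
Is 26/25 < 1? NO.
Since the bound 26/25 is ≥ 1, the union bound is uninformative here; it does NOT by itself certify existence.

4·p = 26/25 ≈ 1.0400; existence NOT certified by the union bound.


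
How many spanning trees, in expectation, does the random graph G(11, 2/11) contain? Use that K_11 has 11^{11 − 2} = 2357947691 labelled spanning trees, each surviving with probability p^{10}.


K_11 has 11^{11 − 2} = 2357947691 labelled spanning trees.
For each such spanning tree H, let X_H = 1 if all 10 edges of H are present in G. Then P[X_H = 1] = p^{10} = (2/11)^{10} = 1024/25937424601.
By linearity: E[X] = Σ_H E[X_H] = 2357947691 · p^{10} = 2357947691 · 1024/25937424601 = 1024/11.
Numerically: E[X] ≈ 93.1.

E[X] = 2357947691 · (2/11)^{10} = 1024/11 ≈ 93.1.


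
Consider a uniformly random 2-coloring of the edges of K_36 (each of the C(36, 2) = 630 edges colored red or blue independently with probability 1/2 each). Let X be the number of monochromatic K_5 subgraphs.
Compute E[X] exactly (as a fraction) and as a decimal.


Let X = Σ_S X_S over the C(36, 5) = 376992 subsets S of size 5, where X_S = 1 if the K_5 on S is monochromatic.
For a fixed S, the K_5 on S has C(5, 2) = 10 edges. P[all 10 edges red] = (1/2)^10, and likewise for blue, so P[monochromatic] = 2·(1/2)^10 = 2^{1 − 10} = 1/512.
By linearity: E[X] = C(36, 5) · 2^{1 − 10} = 376992 · 1/512 = 11781/16.
Numerically: E[X] ≈ 736.3125.

E[X] = C(36,5)·2^(1−C(5,2)) = 11781/16 ≈ 736.3125.


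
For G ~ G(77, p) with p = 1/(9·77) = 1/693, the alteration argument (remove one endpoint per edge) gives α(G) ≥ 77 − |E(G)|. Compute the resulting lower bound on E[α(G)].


E[|E(G)|] = C(77, 2)·p = 2926 · (1/693) = 38/9.
E[α(G)] ≥ n − E[|E(G)|] = 77 − 38/9 = 655/9.
Numerically: ≈ 72.778.
(This is only a lower bound; the true E[α(G)] may be larger.)

E[α(G)] ≥ 655/9 ≈ 72.778.


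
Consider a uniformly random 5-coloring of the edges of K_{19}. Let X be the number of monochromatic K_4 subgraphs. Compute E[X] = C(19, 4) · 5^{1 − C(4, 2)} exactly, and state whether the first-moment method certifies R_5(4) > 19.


E[X] = C(19, 4) · 5^{1 − 6} = 3876 · 5^{−5} = 3876/3125.
As a reduced fraction: E[X] = 3876/3125 ≈ 1.2403200.
Is E[X] < 1? NO.
Since E[X] ≥ 1, the first-moment bound is inconclusive at n = 19; it does NOT by itself certify R_5(4) > 19.

E[X] = 3876/3125 ≈ 1.2403200; E[X] ≥ 1; first-moment method inconclusive here.


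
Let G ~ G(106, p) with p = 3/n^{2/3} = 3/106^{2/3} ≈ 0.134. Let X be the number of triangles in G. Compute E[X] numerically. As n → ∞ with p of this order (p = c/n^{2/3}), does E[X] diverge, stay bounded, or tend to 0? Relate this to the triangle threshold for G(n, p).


Number of potential triangles: C(106, 3) = 192920.
Each occurs with probability p³ ≈ (0.134)³ ≈ 2.40299e-03.
By linearity: E[X] = C(106, 3)·p³ ≈ 192920 · 2.40299e-03 ≈ 463.585.
Since α = 2/3 < 1, p = c/n^{2/3} ≫ 1/n is above the triangle threshold p ~ 1/n. Asymptotically E[X] ~ (c³/6)·n^{3(1−α)} = (3³/6)·n^{1} → ∞; triangles are abundant w.h.p.

E[X] ≈ 463.585; in regime p = Θ(1/n^{2/3}) E[X] diverges (above the triangle threshold p ~ 1/n).


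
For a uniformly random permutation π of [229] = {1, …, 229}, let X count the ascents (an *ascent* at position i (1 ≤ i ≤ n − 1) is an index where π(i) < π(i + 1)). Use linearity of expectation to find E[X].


Write X = Σ X_I over i = 1, …, 228, with X_I the indicator of one ascent.
There are 228 indicators.
For each fixed i, the pair (π(i), π(i+1)) is a uniformly random ordered pair of distinct values from {1, …, 229}; by symmetry P[π(i) < π(i+1)] = 1/2.
By linearity: E[X] = 228 · (1/2) = (229 − 1) · (1/2) = 114 ≈ 114.000000.

E[X] = 114 = 114.000000.


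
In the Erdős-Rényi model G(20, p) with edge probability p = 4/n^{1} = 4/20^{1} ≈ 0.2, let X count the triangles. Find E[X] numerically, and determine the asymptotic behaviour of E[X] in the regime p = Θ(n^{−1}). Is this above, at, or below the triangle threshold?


Number of potential triangles: C(20, 3) = 1140.
Each occurs with probability p³ ≈ (0.2)³ ≈ 8.000000e-03.
By linearity: E[X] = C(20, 3)·p³ ≈ 1140 · 8.000000e-03 ≈ 9.1200.
Here α = 1, so p = 4/n is exactly at the triangle threshold p ~ 1/n. Asymptotically E[X] → c³/6 = 4³/6 = 32/3 ≈ 10.6667, a bounded constant. In this regime the triangle count is asymptotically Poisson(c³/6).

E[X] ≈ 9.1200; in regime p = Θ(1/n^{1}) E[X] stays bounded (at the triangle threshold p ~ 1/n).


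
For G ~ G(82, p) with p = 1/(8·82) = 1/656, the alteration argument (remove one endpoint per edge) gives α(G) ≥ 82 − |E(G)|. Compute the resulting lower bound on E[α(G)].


E[|E(G)|] = C(82, 2)·p = 3321 · (1/656) = 81/16.
E[α(G)] ≥ n − E[|E(G)|] = 82 − 81/16 = 1231/16.
Numerically: ≈ 76.938.
(This is only a lower bound; the true E[α(G)] may be larger.)

E[α(G)] ≥ 1231/16 ≈ 76.938.


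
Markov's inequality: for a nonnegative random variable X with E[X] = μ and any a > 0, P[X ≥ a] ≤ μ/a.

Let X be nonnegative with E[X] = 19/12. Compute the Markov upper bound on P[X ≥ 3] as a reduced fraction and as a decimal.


μ = E[X] = 19/12, a = 3.
Markov: P[X ≥ 3] ≤ μ/a = (19/12)/3 = 19/36.
Numerically: ≈ 0.527778.
(Since a = 3 > μ = 1.583333, the bound 19/36 is < 1 and informative.)

P[X ≥ 3] ≤ 19/36 ≈ 0.527778.


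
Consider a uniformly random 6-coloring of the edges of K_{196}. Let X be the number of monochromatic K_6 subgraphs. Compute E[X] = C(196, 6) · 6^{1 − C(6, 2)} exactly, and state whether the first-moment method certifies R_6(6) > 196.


E[X] = C(196, 6) · 6^{1 − 15} = 72887293024 · 6^{−14} = 72887293024/78364164096.
As a reduced fraction: E[X] = 2277727907/2448880128 ≈ 0.930110.
Is E[X] < 1? YES.
Since E[X] < 1, there exists a 6-coloring of K_{196} with no monochromatic K_6; hence R_6(6) > 196.

E[X] = 2277727907/2448880128 ≈ 0.930110; E[X] < 1, so R_6(6) > 196.


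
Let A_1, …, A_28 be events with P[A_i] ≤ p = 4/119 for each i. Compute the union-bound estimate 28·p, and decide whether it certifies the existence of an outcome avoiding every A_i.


Union bound: P[∪_{i=1}^{28} A_i] ≤ Σ_i P[A_i] ≤ 28·p = 28·(4/119) = 16/17.
Numerically: 16/17 ≈ 0.9411765.
Is 16/17 < 1? YES.
Since P[∪ A_i] ≤ 16/17 < 1, the complement has P[∩ A_i^c] ≥ 1 − 16/17 = 1/17 > 0, so some outcome avoids every A_i.

28·p = 16/17 ≈ 0.9411765; existence CERTIFIED by the union bound.


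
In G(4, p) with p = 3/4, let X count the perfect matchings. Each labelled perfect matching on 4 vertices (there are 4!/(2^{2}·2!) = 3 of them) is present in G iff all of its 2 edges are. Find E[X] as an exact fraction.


K_4 has 4!/(2^{2}·2!) = 3 labelled perfect matchings.
For each such perfect matching H, let X_H = 1 if all 2 edges of H are present in G. Then P[X_H = 1] = p^{2} = (3/4)^{2} = 9/16.
By linearity of expectation: E[X] = Σ_H E[X_H] = 3 · p^{2} = 3 · 9/16 = 27/16.
Numerically: E[X] ≈ 1.6875.

E[X] = 3 · (3/4)^{2} = 27/16 ≈ 1.6875.


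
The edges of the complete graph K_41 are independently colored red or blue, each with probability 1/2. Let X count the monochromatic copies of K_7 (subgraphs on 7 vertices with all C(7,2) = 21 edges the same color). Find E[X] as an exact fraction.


Let X = Σ_S X_S over the C(41, 7) = 22481940 subsets S of size 7, where X_S = 1 if the K_7 on S is monochromatic.
For a fixed S, the K_7 on S has C(7, 2) = 21 edges. P[all 21 edges red] = (1/2)^21, and likewise for blue, so P[monochromatic] = 2·(1/2)^21 = 2^{1 − 21} = 1/1048576.
By linearity of expectation: E[X] = C(41, 7) · 2^{1 − 21} = 22481940 · 1/1048576 = 5620485/262144.
Numerically: E[X] ≈ 21.440.

E[X] = C(41,7)·2^(1−C(7,2)) = 5620485/262144 ≈ 21.440.


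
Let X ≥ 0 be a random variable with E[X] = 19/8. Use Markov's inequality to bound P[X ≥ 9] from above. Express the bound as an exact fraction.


μ = E[X] = 19/8, a = 9.
Markov: P[X ≥ 9] ≤ μ/a = (19/8)/9 = 19/72.
Numerically: ≈ 0.26389.
(Since a = 9 > μ = 2.37500, the bound 19/72 is < 1 and informative.)

P[X ≥ 9] ≤ 19/72 ≈ 0.26389.


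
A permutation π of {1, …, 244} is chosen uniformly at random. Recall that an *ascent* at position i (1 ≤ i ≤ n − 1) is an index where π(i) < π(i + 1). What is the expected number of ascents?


Write X = Σ X_I over i = 1, …, 243, with X_I the indicator of one ascent.
There are 243 indicators.
For each fixed i, the pair (π(i), π(i+1)) is a uniformly random ordered pair of distinct values from {1, …, 244}; by symmetry P[π(i) < π(i+1)] = 1/2.
By linearity: E[X] = 243 · (1/2) = (244 − 1) · (1/2) = 243/2 ≈ 121.500000.

E[X] = 243/2 = 121.500000.


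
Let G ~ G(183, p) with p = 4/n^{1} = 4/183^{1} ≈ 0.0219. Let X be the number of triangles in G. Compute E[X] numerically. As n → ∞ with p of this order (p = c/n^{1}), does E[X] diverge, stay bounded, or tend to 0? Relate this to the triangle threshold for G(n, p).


Number of potential triangles: C(183, 3) = 1004731.
Each occurs with probability p³ ≈ (0.0219)³ ≈ 1.04430e-05.
By linearity: E[X] = C(183, 3)·p³ ≈ 1004731 · 1.04430e-05 ≈ 10.492.
Here α = 1, so p = 4/n is exactly at the triangle threshold p ~ 1/n. Asymptotically E[X] → c³/6 = 4³/6 = 32/3 ≈ 10.667, a bounded constant. In this regime the triangle count is asymptotically Poisson(c³/6).

E[X] ≈ 10.492; in regime p = Θ(1/n^{1}) E[X] stays bounded (at the triangle threshold p ~ 1/n).


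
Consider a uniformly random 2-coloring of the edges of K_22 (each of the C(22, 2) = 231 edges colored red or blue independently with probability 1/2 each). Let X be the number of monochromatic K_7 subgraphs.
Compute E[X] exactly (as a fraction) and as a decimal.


Let X = Σ_S X_S over the C(22, 7) = 170544 subsets S of size 7, where X_S = 1 if the K_7 on S is monochromatic.
For a fixed S, the K_7 on S has C(7, 2) = 21 edges. P[all 21 edges red] = (1/2)^21, and likewise for blue, so P[monochromatic] = 2·(1/2)^21 = 2^{1 − 21} = 1/1048576.
By linearity: E[X] = C(22, 7) · 2^{1 − 21} = 170544 · 1/1048576 = 10659/65536.
Numerically: E[X] ≈ 0.162643.

E[X] = C(22,7)·2^(1−C(7,2)) = 10659/65536 ≈ 0.162643.


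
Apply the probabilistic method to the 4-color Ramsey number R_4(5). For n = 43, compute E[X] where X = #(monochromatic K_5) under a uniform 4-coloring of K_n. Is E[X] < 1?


E[X] = C(43, 5) · 4^{1 − 10} = 962598 · 4^{−9} = 962598/262144.
As a reduced fraction: E[X] = 481299/131072 ≈ 3.672.
Is E[X] < 1? NO.
Since E[X] ≥ 1, the first-moment bound is inconclusive at n = 43; it does NOT by itself certify R_4(5) > 43.

E[X] = 481299/131072 ≈ 3.672; E[X] ≥ 1; first-moment method inconclusive here.


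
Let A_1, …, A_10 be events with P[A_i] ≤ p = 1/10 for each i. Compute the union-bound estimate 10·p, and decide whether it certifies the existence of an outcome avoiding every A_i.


Union bound: P[∪_{i=1}^{10} A_i] ≤ Σ_i P[A_i] ≤ 10·p = 10·(1/10) = 1.
Numerically: 1 ≈ 1.000.
Is 1 < 1? NO.
Since the bound 1 is ≥ 1, the union bound is uninformative here; it does NOT by itself certify existence.

10·p = 1 ≈ 1.000; existence NOT certified by the union bound.


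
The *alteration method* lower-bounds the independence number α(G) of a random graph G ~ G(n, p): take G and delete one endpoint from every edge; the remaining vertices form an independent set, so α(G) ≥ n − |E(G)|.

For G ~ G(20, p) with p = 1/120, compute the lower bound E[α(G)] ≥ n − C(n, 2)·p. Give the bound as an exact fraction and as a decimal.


E[|E(G)|] = C(20, 2)·p = 190 · (1/120) = 19/12.
E[α(G)] ≥ n − E[|E(G)|] = 20 − 19/12 = 221/12.
Numerically: ≈ 18.4167.
(This is only a lower bound; the true E[α(G)] may be larger.)

E[α(G)] ≥ 221/12 ≈ 18.4167.


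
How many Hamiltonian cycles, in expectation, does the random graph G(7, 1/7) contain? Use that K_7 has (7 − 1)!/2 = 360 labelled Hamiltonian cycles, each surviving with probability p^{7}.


K_7 has (7 − 1)!/2 = 360 labelled Hamiltonian cycles.
For each such Hamiltonian cycle H, let X_H = 1 if all 7 edges of H are present in G. Then P[X_H = 1] = p^{7} = (1/7)^{7} = 1/823543.
Summing the indicators: E[X] = Σ_H E[X_H] = 360 · p^{7} = 360 · 1/823543 = 360/823543.
Numerically: E[X] ≈ 0.000437.

E[X] = 360 · (1/7)^{7} = 360/823543 ≈ 0.000437.


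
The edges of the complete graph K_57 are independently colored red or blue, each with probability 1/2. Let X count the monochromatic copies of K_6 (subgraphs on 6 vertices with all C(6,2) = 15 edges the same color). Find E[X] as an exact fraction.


Let X = Σ_S X_S over the C(57, 6) = 36288252 subsets S of size 6, where X_S = 1 if the K_6 on S is monochromatic.
For a fixed S, the K_6 on S has C(6, 2) = 15 edges. P[all 15 edges red] = (1/2)^15, and likewise for blue, so P[monochromatic] = 2·(1/2)^15 = 2^{1 − 15} = 1/16384.
By linearity of expectation: E[X] = C(57, 6) · 2^{1 − 15} = 36288252 · 1/16384 = 9072063/4096.
Numerically: E[X] ≈ 2214.859.

E[X] = C(57,6)·2^(1−C(6,2)) = 9072063/4096 ≈ 2214.859.


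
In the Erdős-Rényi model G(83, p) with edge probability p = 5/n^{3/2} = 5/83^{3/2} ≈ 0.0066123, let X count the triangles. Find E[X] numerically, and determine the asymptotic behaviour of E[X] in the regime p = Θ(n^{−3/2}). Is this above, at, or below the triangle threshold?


Number of potential triangles: C(83, 3) = 91881.
Each occurs with probability p³ ≈ (0.0066123)³ ≈ 2.8910699e-07.
By linearity: E[X] = C(83, 3)·p³ ≈ 91881 · 2.8910699e-07 ≈ 0.02656.
Since α = 3/2 > 1, p = c/n^{3/2} = o(1/n) is below the triangle threshold p ~ 1/n. Asymptotically E[X] ~ (c³/6)·n^{3(1−α)} = (5³/6)·n^{-1.5} → 0, so by Markov's inequality G has no triangles w.h.p.

E[X] ≈ 0.02656; in regime p = Θ(1/n^{3/2}) E[X] tends to 0 (below the triangle threshold p ~ 1/n).


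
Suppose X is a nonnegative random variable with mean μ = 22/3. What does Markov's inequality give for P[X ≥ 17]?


μ = E[X] = 22/3, a = 17.
Markov: P[X ≥ 17] ≤ μ/a = (22/3)/17 = 22/51.
Numerically: ≈ 0.431.
(Since a = 17 > μ = 7.333, the bound 22/51 is < 1 and informative.)

P[X ≥ 17] ≤ 22/51 ≈ 0.431.


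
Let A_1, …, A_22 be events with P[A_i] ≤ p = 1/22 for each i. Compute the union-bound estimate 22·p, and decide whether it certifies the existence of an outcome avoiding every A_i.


Union bound: P[∪_{i=1}^{22} A_i] ≤ Σ_i P[A_i] ≤ 22·p = 22·(1/22) = 1.
Numerically: 1 ≈ 1.000000.
Is 1 < 1? NO.
Since the bound 1 is ≥ 1, the union bound is uninformative here; it does NOT by itself certify existence.

22·p = 1 ≈ 1.000000; existence NOT certified by the union bound.


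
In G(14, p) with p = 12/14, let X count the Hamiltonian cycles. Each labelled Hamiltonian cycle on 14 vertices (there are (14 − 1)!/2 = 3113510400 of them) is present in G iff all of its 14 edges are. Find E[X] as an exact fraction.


K_14 has (14 − 1)!/2 = 3113510400 labelled Hamiltonian cycles.
For each such Hamiltonian cycle H, let X_H = 1 if all 14 edges of H are present in G. Then P[X_H = 1] = p^{14} = (6/7)^{14} = 78364164096/678223072849.
By linearity of expectation: E[X] = Σ_H E[X_H] = 3113510400 · p^{14} = 3113510400 · 78364164096/678223072849 = 34855377128600371200/96889010407.
Numerically: E[X] ≈ 3.597e+08.

E[X] = 3113510400 · (6/7)^{14} = 34855377128600371200/96889010407 ≈ 3.597e+08.


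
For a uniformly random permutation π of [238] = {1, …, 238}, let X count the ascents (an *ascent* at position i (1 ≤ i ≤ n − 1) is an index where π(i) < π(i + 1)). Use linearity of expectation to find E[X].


Write X = Σ X_I over i = 1, …, 237, with X_I the indicator of one ascent.
There are 237 indicators.
For each fixed i, the pair (π(i), π(i+1)) is a uniformly random ordered pair of distinct values from {1, …, 238}; by symmetry P[π(i) < π(i+1)] = 1/2.
By linearity: E[X] = 237 · (1/2) = (238 − 1) · (1/2) = 237/2 ≈ 118.5000.

E[X] = 237/2 = 118.5000.


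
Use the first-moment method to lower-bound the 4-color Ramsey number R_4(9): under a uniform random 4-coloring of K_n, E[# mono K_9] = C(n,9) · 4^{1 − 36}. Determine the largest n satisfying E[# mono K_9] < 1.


We need C(n, 9) · 4^{1 − 36} < 1, i.e. C(n, 9) < 4^{36 − 1} = 1180591620717411303424.
Check values of n near the boundary:
  n = 909: C(909, 9) = 1122169012923711463931; 1122169012923711463931 < 1180591620717411303424? YES
  n = 910: C(910, 9) = 1133378248346922788210; 1133378248346922788210 < 1180591620717411303424? YES
  n = 911: C(911, 9) = 1144686900492291197405; 1144686900492291197405 < 1180591620717411303424? YES
  n = 912: C(912, 9) = 1156095740032081475120; 1156095740032081475120 < 1180591620717411303424? YES
  n = 913: C(913, 9) = 1167605542753639808390; 1167605542753639808390 < 1180591620717411303424? YES
  n = 914: C(914, 9) = 1179217089587653905932; 1179217089587653905932 < 1180591620717411303424? YES
  n = 915: C(915, 9) = 1190931166636537885130; 1190931166636537885130 < 1180591620717411303424? NO
The largest n with C(n, 9) < 1180591620717411303424 is n = 914 (where E[X] = 294804272396913476483/295147905179352825856 ≈ 0.99884). Hence R_4(9) > 914, i.e. R_4(9) ≥ 915.

Largest n = 914; hence R_4(9) > 914.


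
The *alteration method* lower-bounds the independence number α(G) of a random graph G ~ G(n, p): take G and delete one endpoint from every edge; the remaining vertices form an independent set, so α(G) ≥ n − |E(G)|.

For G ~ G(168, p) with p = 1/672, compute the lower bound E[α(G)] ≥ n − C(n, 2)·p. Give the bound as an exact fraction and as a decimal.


E[|E(G)|] = C(168, 2)·p = 14028 · (1/672) = 167/8.
E[α(G)] ≥ n − E[|E(G)|] = 168 − 167/8 = 1177/8.
Numerically: ≈ 147.125.
(This is only a lower bound; the true E[α(G)] may be larger.)

E[α(G)] ≥ 1177/8 ≈ 147.125.


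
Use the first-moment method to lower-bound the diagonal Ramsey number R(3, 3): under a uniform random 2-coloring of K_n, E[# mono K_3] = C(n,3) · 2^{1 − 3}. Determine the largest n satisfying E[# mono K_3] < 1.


We need C(n, 3) · 2^{1 − 3} < 1, i.e. C(n, 3) < 2^{3 − 1} = 4.
Check values of n near the boundary:
  n = 3: C(3, 3) = 1; 1 < 4? YES
  n = 4: C(4, 3) = 4; 4 < 4? NO
The largest n with C(n, 3) < 4 is n = 3 (where E[X] = 1/4 ≈ 0.2500). Hence R(3, 3) > 3, i.e. R(3, 3) ≥ 4.

Largest n = 3; hence R(3, 3) > 3.


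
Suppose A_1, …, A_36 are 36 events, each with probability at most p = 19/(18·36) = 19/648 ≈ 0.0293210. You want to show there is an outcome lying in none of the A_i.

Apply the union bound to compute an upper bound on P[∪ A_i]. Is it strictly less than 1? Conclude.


Union bound: P[∪_{i=1}^{36} A_i] ≤ Σ_i P[A_i] ≤ 36·p = 36·(19/648) = 19/18.
Numerically: 19/18 ≈ 1.0555556.
Is 19/18 < 1? NO.
Since the bound 19/18 is ≥ 1, the union bound is uninformative here; it does NOT by itself certify existence.

36·p = 19/18 ≈ 1.0555556; existence NOT certified by the union bound.


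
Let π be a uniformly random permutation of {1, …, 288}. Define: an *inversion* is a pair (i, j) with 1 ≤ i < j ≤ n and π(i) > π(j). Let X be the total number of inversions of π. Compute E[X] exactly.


Write X = Σ X_I over the C(288, 2) = 41328 pairs i < j, with X_I the indicator of one inversion.
There are 41328 indicators.
For each fixed pair i < j, the values π(i) and π(j) are two distinct elements of {1, …, 288} in uniformly random order; by symmetry P[π(i) > π(j)] = 1/2.
By linearity: E[X] = 41328 · (1/2) = C(288, 2) · (1/2) = 41328/2 = 20664 ≈ 20664.0000.

E[X] = 20664 = 20664.0000.


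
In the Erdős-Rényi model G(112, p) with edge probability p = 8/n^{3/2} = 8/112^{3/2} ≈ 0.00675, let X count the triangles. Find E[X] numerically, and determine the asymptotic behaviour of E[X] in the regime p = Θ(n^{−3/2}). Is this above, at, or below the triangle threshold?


Number of potential triangles: C(112, 3) = 227920.
Each occurs with probability p³ ≈ (0.00675)³ ≈ 3.07460e-07.
By linearity: E[X] = C(112, 3)·p³ ≈ 227920 · 3.07460e-07 ≈ 0.070.
Since α = 3/2 > 1, p = c/n^{3/2} = o(1/n) is below the triangle threshold p ~ 1/n. Asymptotically E[X] ~ (c³/6)·n^{3(1−α)} = (8³/6)·n^{-1.5} → 0, so by Markov's inequality G has no triangles w.h.p.

E[X] ≈ 0.070; in regime p = Θ(1/n^{3/2}) E[X] tends to 0 (below the triangle threshold p ~ 1/n).


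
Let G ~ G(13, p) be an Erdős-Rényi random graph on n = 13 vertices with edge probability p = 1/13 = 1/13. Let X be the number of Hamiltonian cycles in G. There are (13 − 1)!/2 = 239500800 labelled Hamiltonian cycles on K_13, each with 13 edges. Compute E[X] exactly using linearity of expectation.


K_13 has (13 − 1)!/2 = 239500800 labelled Hamiltonian cycles.
For each such Hamiltonian cycle H, let X_H = 1 if all 13 edges of H are present in G. Then P[X_H = 1] = p^{13} = (1/13)^{13} = 1/302875106592253.
Summing the indicators: E[X] = Σ_H E[X_H] = 239500800 · p^{13} = 239500800 · 1/302875106592253 = 239500800/302875106592253.
Numerically: E[X] ≈ 7.91e-07.

E[X] = 239500800 · (1/13)^{13} = 239500800/302875106592253 ≈ 7.91e-07.


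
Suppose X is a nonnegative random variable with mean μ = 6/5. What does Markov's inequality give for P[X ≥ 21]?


μ = E[X] = 6/5, a = 21.
Markov: P[X ≥ 21] ≤ μ/a = (6/5)/21 = 2/35.
Numerically: ≈ 0.0571.
(Since a = 21 > μ = 1.2000, the bound 2/35 is < 1 and informative.)

P[X ≥ 21] ≤ 2/35 ≈ 0.0571.


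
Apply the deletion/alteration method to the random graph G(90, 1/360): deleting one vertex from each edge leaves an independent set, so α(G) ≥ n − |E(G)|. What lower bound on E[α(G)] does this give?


E[|E(G)|] = C(90, 2)·p = 4005 · (1/360) = 89/8.
E[α(G)] ≥ n − E[|E(G)|] = 90 − 89/8 = 631/8.
Numerically: ≈ 78.87500.
(This is only a lower bound; the true E[α(G)] may be larger.)

E[α(G)] ≥ 631/8 ≈ 78.87500.


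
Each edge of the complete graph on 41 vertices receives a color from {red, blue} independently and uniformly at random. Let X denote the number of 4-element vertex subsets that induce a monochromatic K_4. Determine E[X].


Let X = Σ_S X_S over the C(41, 4) = 101270 subsets S of size 4, where X_S = 1 if the K_4 on S is monochromatic.
For a fixed S, the K_4 on S has C(4, 2) = 6 edges. P[all 6 edges red] = (1/2)^6, and likewise for blue, so P[monochromatic] = 2·(1/2)^6 = 2^{1 − 6} = 1/32.
By linearity: E[X] = C(41, 4) · 2^{1 − 6} = 101270 · 1/32 = 50635/16.
Numerically: E[X] ≈ 3164.68750.

E[X] = C(41,4)·2^(1−C(4,2)) = 50635/16 ≈ 3164.68750.


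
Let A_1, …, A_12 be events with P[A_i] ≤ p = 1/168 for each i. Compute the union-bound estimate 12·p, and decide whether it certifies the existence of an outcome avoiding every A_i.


Union bound: P[∪_{i=1}^{12} A_i] ≤ Σ_i P[A_i] ≤ 12·p = 12·(1/168) = 1/14.
Numerically: 1/14 ≈ 0.07143.
Is 1/14 < 1? YES.
Since P[∪ A_i] ≤ 1/14 < 1, the complement has P[∩ A_i^c] ≥ 1 − 1/14 = 13/14 > 0, so some outcome avoids every A_i.

12·p = 1/14 ≈ 0.07143; existence CERTIFIED by the union bound.


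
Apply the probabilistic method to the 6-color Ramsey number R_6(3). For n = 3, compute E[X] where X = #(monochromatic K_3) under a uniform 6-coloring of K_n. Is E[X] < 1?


E[X] = C(3, 3) · 6^{1 − 3} = 1 · 6^{−2} = 1/36.
As a reduced fraction: E[X] = 1/36 ≈ 0.027778.
Is E[X] < 1? YES.
Since E[X] < 1, there exists a 6-coloring of K_{3} with no monochromatic K_3; hence R_6(3) > 3.

E[X] = 1/36 ≈ 0.027778; E[X] < 1, so R_6(3) > 3.


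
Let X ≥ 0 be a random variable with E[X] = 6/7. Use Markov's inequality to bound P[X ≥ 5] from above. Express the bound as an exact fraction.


μ = E[X] = 6/7, a = 5.
Markov: P[X ≥ 5] ≤ μ/a = (6/7)/5 = 6/35.
Numerically: ≈ 0.1714.
(Since a = 5 > μ = 0.8571, the bound 6/35 is < 1 and informative.)

P[X ≥ 5] ≤ 6/35 ≈ 0.1714.


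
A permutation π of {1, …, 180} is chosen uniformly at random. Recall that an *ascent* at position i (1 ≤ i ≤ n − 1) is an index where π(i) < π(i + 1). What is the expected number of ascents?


Write X = Σ X_I over i = 1, …, 179, with X_I the indicator of one ascent.
There are 179 indicators.
For each fixed i, the pair (π(i), π(i+1)) is a uniformly random ordered pair of distinct values from {1, …, 180}; by symmetry P[π(i) < π(i+1)] = 1/2.
By linearity: E[X] = 179 · (1/2) = (180 − 1) · (1/2) = 179/2 ≈ 89.5000.

E[X] = 179/2 = 89.5000.


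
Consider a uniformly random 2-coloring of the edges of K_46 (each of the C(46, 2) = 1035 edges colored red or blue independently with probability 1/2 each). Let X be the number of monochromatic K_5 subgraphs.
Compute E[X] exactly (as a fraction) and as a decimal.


Let X = Σ_S X_S over the C(46, 5) = 1370754 subsets S of size 5, where X_S = 1 if the K_5 on S is monochromatic.
For a fixed S, the K_5 on S has C(5, 2) = 10 edges. P[all 10 edges red] = (1/2)^10, and likewise for blue, so P[monochromatic] = 2·(1/2)^10 = 2^{1 − 10} = 1/512.
By linearity: E[X] = C(46, 5) · 2^{1 − 10} = 1370754 · 1/512 = 685377/256.
Numerically: E[X] ≈ 2677.253906.

E[X] = C(46,5)·2^(1−C(5,2)) = 685377/256 ≈ 2677.253906.


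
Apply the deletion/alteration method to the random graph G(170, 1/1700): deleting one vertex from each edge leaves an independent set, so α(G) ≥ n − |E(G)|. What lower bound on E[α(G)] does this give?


E[|E(G)|] = C(170, 2)·p = 14365 · (1/1700) = 169/20.
E[α(G)] ≥ n − E[|E(G)|] = 170 − 169/20 = 3231/20.
Numerically: ≈ 161.550000.
(This is only a lower bound; the true E[α(G)] may be larger.)

E[α(G)] ≥ 3231/20 ≈ 161.550000.


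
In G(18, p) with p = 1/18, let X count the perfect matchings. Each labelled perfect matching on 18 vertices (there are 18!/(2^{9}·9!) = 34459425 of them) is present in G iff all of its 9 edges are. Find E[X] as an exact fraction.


K_18 has 18!/(2^{9}·9!) = 34459425 labelled perfect matchings.
For each such perfect matching H, let X_H = 1 if all 9 edges of H are present in G. Then P[X_H = 1] = p^{9} = (1/18)^{9} = 1/198359290368.
By linearity of expectation: E[X] = Σ_H E[X_H] = 34459425 · p^{9} = 34459425 · 1/198359290368 = 425425/2448880128.
Numerically: E[X] ≈ 0.000173722.

E[X] = 34459425 · (1/18)^{9} = 425425/2448880128 ≈ 0.000173722.


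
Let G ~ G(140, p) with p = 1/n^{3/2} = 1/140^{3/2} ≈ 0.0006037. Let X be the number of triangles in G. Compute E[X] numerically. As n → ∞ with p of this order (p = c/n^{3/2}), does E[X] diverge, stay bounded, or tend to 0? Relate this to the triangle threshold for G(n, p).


Number of potential triangles: C(140, 3) = 447580.
Each occurs with probability p³ ≈ (0.0006037)³ ≈ 2.200006e-10.
By linearity: E[X] = C(140, 3)·p³ ≈ 447580 · 2.200006e-10 ≈ 0.0001.
Since α = 3/2 > 1, p = c/n^{3/2} = o(1/n) is below the triangle threshold p ~ 1/n. Asymptotically E[X] ~ (c³/6)·n^{3(1−α)} = (1³/6)·n^{-1.5} → 0, so by Markov's inequality G has no triangles w.h.p.

E[X] ≈ 0.0001; in regime p = Θ(1/n^{3/2}) E[X] tends to 0 (below the triangle threshold p ~ 1/n).


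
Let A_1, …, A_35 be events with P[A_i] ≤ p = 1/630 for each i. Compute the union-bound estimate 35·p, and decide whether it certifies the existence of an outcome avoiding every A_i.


Union bound: P[∪_{i=1}^{35} A_i] ≤ Σ_i P[A_i] ≤ 35·p = 35·(1/630) = 1/18.
Numerically: 1/18 ≈ 0.0556.
Is 1/18 < 1? YES.
Since P[∪ A_i] ≤ 1/18 < 1, the complement has P[∩ A_i^c] ≥ 1 − 1/18 = 17/18 > 0, so some outcome avoids every A_i.

35·p = 1/18 ≈ 0.0556; existence CERTIFIED by the union bound.


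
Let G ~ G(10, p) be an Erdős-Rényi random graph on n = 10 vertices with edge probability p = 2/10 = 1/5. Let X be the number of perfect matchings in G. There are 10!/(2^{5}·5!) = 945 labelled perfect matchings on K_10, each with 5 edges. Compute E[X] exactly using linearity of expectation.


K_10 has 10!/(2^{5}·5!) = 945 labelled perfect matchings.
For each such perfect matching H, let X_H = 1 if all 5 edges of H are present in G. Then P[X_H = 1] = p^{5} = (1/5)^{5} = 1/3125.
By linearity of expectation: E[X] = Σ_H E[X_H] = 945 · p^{5} = 945 · 1/3125 = 189/625.
Numerically: E[X] ≈ 0.3024.

E[X] = 945 · (1/5)^{5} = 189/625 ≈ 0.3024.


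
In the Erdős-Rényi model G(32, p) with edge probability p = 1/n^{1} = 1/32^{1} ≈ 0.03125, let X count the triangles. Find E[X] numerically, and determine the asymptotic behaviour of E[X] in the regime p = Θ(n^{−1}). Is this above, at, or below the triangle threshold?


Number of potential triangles: C(32, 3) = 4960.
Each occurs with probability p³ ≈ (0.03125)³ ≈ 3.05175781e-05.
By linearity: E[X] = C(32, 3)·p³ ≈ 4960 · 3.05175781e-05 ≈ 0.151367.
Here α = 1, so p = 1/n is exactly at the triangle threshold p ~ 1/n. Asymptotically E[X] → c³/6 = 1³/6 = 1/6 ≈ 0.166667, a bounded constant. In this regime the triangle count is asymptotically Poisson(c³/6).

E[X] ≈ 0.151367; in regime p = Θ(1/n^{1}) E[X] stays bounded (at the triangle threshold p ~ 1/n).
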